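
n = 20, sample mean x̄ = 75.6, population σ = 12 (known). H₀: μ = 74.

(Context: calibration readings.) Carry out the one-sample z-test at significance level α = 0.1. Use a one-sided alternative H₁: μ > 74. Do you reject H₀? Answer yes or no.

SE = σ/√n = 12/√20 = 2.6833
z = (x̄−μ₀)/SE = (75.6−74)/2.6833 = 0.5963
p-value (one-sided, H₁ greater) = 0.27549
At α=0.1: p ≥ α → fail to reject H₀

reject H₀: no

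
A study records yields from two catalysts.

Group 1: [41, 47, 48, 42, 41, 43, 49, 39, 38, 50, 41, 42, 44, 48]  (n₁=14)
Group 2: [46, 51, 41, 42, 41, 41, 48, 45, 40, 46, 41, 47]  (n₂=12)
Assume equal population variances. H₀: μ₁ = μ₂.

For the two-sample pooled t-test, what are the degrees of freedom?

df = n₁ + n₂ − 2 = 14 + 12 − 2 = 24

degrees of freedom = 24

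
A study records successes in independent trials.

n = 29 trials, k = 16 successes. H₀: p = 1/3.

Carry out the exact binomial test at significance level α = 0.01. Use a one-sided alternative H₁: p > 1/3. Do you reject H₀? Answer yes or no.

reject H₀: no

Exact binomial: n=29, k=16, p₀=1/3=0.3333
P(X≥16) from Σ C(n,i)·p₀^i·(1−p₀)^(n−i)
p-value (one-sided, H₁ greater) = 0.01262
At α=0.01: p ≥ α → fail to reject H₀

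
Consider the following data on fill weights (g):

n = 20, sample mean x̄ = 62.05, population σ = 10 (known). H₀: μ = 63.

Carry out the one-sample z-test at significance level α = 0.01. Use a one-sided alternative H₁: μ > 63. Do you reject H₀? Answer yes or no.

SE = σ/√n = 10/√20 = 2.2361
z = (x̄−μ₀)/SE = (62.05−63)/2.2361 = -0.4249
p-value (one-sided, H₁ greater) = 0.66453
At α=0.01: p ≥ α → fail to reject H₀

reject H₀: no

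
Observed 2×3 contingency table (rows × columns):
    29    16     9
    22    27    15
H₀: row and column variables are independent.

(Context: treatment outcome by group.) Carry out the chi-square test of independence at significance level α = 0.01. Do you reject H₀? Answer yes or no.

Row totals [54, 64], col totals [51, 43, 24], n=118
χ² = (29−23.34)²/23.34 + (16−19.68)²/19.68 + (9−10.98)²/10.98 + (22−27.66)²/27.66 + (27−23.32)²/23.32 + (15−13.02)²/13.02 = 4.4593
df = 2
p-value (upper-tail) = 0.10757
At α=0.01: p ≥ α → fail to reject H₀

reject H₀: no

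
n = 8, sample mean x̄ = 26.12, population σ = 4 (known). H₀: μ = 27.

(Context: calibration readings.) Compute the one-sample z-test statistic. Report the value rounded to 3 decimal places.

test statistic = -0.622

SE = σ/√n = 4/√8 = 1.4142
z = (x̄−μ₀)/SE = (26.12−27)/1.4142 = -0.6223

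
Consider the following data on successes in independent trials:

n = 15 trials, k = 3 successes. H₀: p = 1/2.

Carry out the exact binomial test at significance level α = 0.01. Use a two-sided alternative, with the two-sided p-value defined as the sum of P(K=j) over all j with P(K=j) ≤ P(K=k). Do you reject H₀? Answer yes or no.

Exact binomial: n=15, k=3, p₀=1/2=0.5000
P(X=j) = C(n,j)·p₀^j·(1−p₀)^(n−j); p = Σ P(X=j) over j with P(X=j) ≤ P(X=3)
p-value (two-sided) = 0.03516
At α=0.01: p ≥ α → fail to reject H₀

reject H₀: no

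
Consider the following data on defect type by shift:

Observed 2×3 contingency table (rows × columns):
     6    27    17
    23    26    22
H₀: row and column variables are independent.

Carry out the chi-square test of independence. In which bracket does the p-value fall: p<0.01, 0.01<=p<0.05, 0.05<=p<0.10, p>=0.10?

Row totals [50, 71], col totals [29, 53, 39], n=121
χ² = (6−11.98)²/11.98 + (27−21.90)²/21.90 + (17−16.12)²/16.12 + (23−17.02)²/17.02 + (26−31.10)²/31.10 + (22−22.88)²/22.88 = 7.1976
df = 2
p-value (upper-tail) = 0.02736
→ bracket: 0.01<=p<0.05

p-value bracket: 0.01<=p<0.05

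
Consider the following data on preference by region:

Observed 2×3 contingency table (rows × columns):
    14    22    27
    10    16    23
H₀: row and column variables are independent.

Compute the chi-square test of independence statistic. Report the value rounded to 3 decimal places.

test statistic = 0.187

Row totals [63, 49], col totals [24, 38, 50], n=112
χ² = (14−13.50)²/13.50 + (22−21.38)²/21.38 + (27−28.12)²/28.12 + (10−10.50)²/10.50 + (16−16.62)²/16.62 + (23−21.88)²/21.88 = 0.1870
df = 2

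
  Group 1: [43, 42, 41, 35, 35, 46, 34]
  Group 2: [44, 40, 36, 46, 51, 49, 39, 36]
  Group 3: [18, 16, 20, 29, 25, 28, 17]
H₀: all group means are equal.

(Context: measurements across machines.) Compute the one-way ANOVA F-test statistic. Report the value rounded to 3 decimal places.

Group means [39.43, 42.62, 21.86], grand mean 35.000
SSB = Σnᵢ(x̄ᵢ−x̄)² = 1811.554; SSW = ΣΣ(x−x̄ᵢ)² = 540.446
MSB = 1811.554/2 = 905.7768; MSW = 540.446/19 = 28.4445
F = MSB/MSW = 31.8436
df = (2, 19)

test statistic = 31.844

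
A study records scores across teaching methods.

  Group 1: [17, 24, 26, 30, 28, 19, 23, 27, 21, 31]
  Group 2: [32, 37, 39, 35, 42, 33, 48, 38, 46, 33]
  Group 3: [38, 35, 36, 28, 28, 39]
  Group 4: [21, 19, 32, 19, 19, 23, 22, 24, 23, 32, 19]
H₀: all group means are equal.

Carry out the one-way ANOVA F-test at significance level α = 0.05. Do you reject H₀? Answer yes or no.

reject H₀: yes

Group means [24.60, 38.30, 34.00, 23.00], grand mean 29.351
SSB = Σnᵢ(x̄ᵢ−x̄)² = 1599.932; SSW = ΣΣ(x−x̄ᵢ)² = 820.500
MSB = 1599.932/3 = 533.3108; MSW = 820.500/33 = 24.8636
F = MSB/MSW = 21.4494
df = (3, 33)
p-value (upper-tail) = 0.00000
At α=0.05: p < α → reject H₀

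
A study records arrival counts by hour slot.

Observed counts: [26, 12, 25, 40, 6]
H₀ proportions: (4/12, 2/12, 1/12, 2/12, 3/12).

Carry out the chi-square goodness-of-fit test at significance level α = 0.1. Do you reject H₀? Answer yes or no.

reject H₀: yes

n = 109; E_i = n·p_i = [36.33, 18.17, 9.08, 18.17, 27.25]
χ² = (26−36.33)²/36.33 + (12−18.17)²/18.17 + (25−9.08)²/9.08 + (40−18.17)²/18.17 + (6−27.25)²/27.25 = 75.7339
df = 4
p-value (upper-tail) = 0.00000
At α=0.1: p < α → reject H₀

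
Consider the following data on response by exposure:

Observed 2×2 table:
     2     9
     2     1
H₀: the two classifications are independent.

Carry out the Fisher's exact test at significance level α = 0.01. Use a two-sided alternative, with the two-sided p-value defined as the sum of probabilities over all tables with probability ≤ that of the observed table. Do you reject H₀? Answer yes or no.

reject H₀: no

Margins: r₁=11, r₂=3, c₁=4, c₂=10, n=14
p_obs = C(11,2)·C(3,2)/C(14,4); sum pmf over tables with pmf ≤ p_obs
p-value (two-sided) = 0.17582
At α=0.01: p ≥ α → fail to reject H₀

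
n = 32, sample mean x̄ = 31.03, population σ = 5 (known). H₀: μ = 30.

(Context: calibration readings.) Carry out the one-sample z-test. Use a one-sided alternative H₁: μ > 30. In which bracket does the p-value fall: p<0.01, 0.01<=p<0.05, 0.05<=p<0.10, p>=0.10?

SE = σ/√n = 5/√32 = 0.8839
z = (x̄−μ₀)/SE = (31.03−30)/0.8839 = 1.1653
p-value (one-sided, H₁ greater) = 0.12195
→ bracket: p>=0.10

p-value bracket: p>=0.10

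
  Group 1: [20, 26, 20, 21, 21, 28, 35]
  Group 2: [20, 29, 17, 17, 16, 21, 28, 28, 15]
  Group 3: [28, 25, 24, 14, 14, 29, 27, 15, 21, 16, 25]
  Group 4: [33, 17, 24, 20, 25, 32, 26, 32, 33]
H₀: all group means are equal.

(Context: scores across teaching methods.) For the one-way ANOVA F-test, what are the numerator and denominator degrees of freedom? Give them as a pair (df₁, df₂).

degrees of freedom = [3, 32]

k = 4 groups, N = 36 total
df = (k−1, N−k) = (4−1, 36−4) = (3, 32)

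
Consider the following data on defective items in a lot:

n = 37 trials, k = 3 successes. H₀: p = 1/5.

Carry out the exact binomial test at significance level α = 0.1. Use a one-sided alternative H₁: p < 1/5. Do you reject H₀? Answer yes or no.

reject H₀: yes

Exact binomial: n=37, k=3, p₀=1/5=0.2000
P(X≤3) from Σ C(n,i)·p₀^i·(1−p₀)^(n−i)
p-value (one-sided, H₁ less) = 0.04499
At α=0.1: p < α → reject H₀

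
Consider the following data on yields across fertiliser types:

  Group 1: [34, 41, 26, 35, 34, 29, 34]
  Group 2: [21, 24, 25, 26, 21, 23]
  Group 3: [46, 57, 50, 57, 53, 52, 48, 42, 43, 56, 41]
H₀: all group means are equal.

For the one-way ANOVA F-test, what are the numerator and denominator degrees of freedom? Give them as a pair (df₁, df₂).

degrees of freedom = [2, 21]

k = 3 groups, N = 24 total
df = (k−1, N−k) = (3−1, 24−3) = (2, 21)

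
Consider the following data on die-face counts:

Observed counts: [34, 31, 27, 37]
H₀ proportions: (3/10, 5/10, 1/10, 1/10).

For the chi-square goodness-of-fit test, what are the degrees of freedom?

degrees of freedom = 3

df = k − 1 = 4 − 1 = 3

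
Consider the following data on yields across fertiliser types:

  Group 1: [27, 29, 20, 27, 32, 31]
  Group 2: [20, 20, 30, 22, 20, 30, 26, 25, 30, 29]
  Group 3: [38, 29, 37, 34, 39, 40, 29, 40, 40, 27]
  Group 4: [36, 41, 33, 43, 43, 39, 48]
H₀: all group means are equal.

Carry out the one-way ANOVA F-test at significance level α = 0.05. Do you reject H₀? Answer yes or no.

Group means [27.67, 25.20, 35.30, 40.43], grand mean 31.939
SSB = Σnᵢ(x̄ᵢ−x̄)² = 1181.131; SSW = ΣΣ(x−x̄ᵢ)² = 654.748
MSB = 1181.131/3 = 393.7104; MSW = 654.748/29 = 22.5775
F = MSB/MSW = 17.4382
df = (3, 29)
p-value (upper-tail) = 0.00000
At α=0.05: p < α → reject H₀

reject H₀: yes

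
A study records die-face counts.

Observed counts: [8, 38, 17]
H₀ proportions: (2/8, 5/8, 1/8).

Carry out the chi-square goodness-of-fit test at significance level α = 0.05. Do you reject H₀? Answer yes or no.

reject H₀: yes

n = 63; E_i = n·p_i = [15.75, 39.38, 7.88]
χ² = (8−15.75)²/15.75 + (38−39.38)²/39.38 + (17−7.88)²/7.88 = 14.4349
df = 2
p-value (upper-tail) = 0.00073
At α=0.05: p < α → reject H₀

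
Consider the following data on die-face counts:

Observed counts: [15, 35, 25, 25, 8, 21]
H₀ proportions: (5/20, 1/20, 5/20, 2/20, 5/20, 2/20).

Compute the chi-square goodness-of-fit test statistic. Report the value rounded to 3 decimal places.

n = 129; E_i = n·p_i = [32.25, 6.45, 32.25, 12.90, 32.25, 12.90]
χ² = (15−32.25)²/32.25 + (35−6.45)²/6.45 + (25−32.25)²/32.25 + (25−12.90)²/12.90 + (8−32.25)²/32.25 + (21−12.90)²/12.90 = 171.8992
df = 5

test statistic = 171.899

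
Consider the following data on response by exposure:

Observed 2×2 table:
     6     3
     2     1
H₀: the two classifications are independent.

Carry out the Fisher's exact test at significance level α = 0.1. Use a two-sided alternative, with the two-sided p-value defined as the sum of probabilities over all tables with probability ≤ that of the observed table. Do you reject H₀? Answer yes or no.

Margins: r₁=9, r₂=3, c₁=8, c₂=4, n=12
p_obs = C(9,6)·C(3,2)/C(12,8); sum pmf over tables with pmf ≤ p_obs
p-value (two-sided) = 1.00000
At α=0.1: p ≥ α → fail to reject H₀

reject H₀: no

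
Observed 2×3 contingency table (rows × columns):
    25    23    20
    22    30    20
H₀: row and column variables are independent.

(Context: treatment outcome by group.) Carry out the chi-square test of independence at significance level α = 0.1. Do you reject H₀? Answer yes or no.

reject H₀: no

Row totals [68, 72], col totals [47, 53, 40], n=140
χ² = (25−22.83)²/22.83 + (23−25.74)²/25.74 + (20−19.43)²/19.43 + (22−24.17)²/24.17 + (30−27.26)²/27.26 + (20−20.57)²/20.57 = 1.0026
df = 2
p-value (upper-tail) = 0.60576
At α=0.1: p ≥ α → fail to reject H₀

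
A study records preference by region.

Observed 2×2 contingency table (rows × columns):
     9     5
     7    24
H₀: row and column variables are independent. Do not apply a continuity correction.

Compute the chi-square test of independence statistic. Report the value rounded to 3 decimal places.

Row totals [14, 31], col totals [16, 29], n=45
χ² = (9−4.98)²/4.98 + (5−9.02)²/9.02 + (7−11.02)²/11.02 + (24−19.98)²/19.98 = 7.3209
df = 1

test statistic = 7.321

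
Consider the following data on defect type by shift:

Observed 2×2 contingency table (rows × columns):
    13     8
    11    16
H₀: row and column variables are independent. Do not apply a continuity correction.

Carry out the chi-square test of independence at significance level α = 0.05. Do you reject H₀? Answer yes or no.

Row totals [21, 27], col totals [24, 24], n=48
χ² = (13−10.50)²/10.50 + (8−10.50)²/10.50 + (11−13.50)²/13.50 + (16−13.50)²/13.50 = 2.1164
df = 1
p-value (upper-tail) = 0.14573
At α=0.05: p ≥ α → fail to reject H₀

reject H₀: no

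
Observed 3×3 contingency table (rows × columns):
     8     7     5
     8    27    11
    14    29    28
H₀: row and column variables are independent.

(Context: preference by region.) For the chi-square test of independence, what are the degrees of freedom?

degrees of freedom = 4

df = (r−1)(c−1) = (3−1)·(3−1) = 4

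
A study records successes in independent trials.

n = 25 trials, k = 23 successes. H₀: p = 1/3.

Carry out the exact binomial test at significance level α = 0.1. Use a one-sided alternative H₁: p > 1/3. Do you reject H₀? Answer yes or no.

Exact binomial: n=25, k=23, p₀=1/3=0.3333
P(X≥23) from Σ C(n,i)·p₀^i·(1−p₀)^(n−i)
p-value (one-sided, H₁ greater) = 0.00000
At α=0.1: p < α → reject H₀

reject H₀: yes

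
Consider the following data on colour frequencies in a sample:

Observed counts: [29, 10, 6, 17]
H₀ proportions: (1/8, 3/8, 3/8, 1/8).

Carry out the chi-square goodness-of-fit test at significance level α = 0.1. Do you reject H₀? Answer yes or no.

n = 62; E_i = n·p_i = [7.75, 23.25, 23.25, 7.75]
χ² = (29−7.75)²/7.75 + (10−23.25)²/23.25 + (6−23.25)²/23.25 + (17−7.75)²/7.75 = 89.6559
df = 3
p-value (upper-tail) = 0.00000
At α=0.1: p < α → reject H₀

reject H₀: yes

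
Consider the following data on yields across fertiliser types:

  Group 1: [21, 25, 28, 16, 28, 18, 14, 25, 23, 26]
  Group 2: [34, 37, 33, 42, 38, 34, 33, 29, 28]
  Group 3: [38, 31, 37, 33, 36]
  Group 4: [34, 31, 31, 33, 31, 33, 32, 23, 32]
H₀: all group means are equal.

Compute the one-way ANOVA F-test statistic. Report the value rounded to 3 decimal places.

test statistic = 17.210

Group means [22.40, 34.22, 35.00, 31.11], grand mean 29.909
SSB = Σnᵢ(x̄ᵢ−x̄)² = 873.883; SSW = ΣΣ(x−x̄ᵢ)² = 490.844
MSB = 873.883/3 = 291.2943; MSW = 490.844/29 = 16.9257
F = MSB/MSW = 17.2102
df = (3, 29)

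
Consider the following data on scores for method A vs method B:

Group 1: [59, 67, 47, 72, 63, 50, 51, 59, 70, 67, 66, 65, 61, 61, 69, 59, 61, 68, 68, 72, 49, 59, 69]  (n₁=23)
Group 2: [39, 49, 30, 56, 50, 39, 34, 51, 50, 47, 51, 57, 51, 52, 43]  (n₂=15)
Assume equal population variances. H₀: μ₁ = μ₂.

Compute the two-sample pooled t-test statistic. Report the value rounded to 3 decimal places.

x̄₁=62.261, s₁=7.405, n₁=23
x̄₂=46.600, s₂=7.908, n₂=15
s_p² = [22·7.405² + 14·7.908²]/36 = 57.8343
SE = √(s_p²·(1/23+1/15)) = 2.5239
t = (62.261−46.600)/2.5239 = 6.2050
df = 36

test statistic = 6.205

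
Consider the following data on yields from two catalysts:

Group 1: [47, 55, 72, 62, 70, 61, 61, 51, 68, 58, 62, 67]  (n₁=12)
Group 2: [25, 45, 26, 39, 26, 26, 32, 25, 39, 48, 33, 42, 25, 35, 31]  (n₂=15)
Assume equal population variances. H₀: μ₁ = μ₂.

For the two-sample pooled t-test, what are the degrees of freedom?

degrees of freedom = 25

df = n₁ + n₂ − 2 = 12 + 15 − 2 = 25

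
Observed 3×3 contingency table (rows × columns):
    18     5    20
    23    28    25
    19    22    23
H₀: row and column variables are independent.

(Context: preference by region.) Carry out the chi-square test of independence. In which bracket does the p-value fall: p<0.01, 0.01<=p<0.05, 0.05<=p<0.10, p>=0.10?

p-value bracket: 0.05<=p<0.10

Row totals [43, 76, 64], col totals [60, 55, 68], n=183
χ² = (18−14.10)²/14.10 + (5−12.92)²/12.92 + (20−15.98)²/15.98 + (23−24.92)²/24.92 + (28−22.84)²/22.84 + (25−28.24)²/28.24 + (19−20.98)²/20.98 + (22−19.23)²/19.23 + (23−23.78)²/23.78 = 9.2452
df = 4
p-value (upper-tail) = 0.05526
→ bracket: 0.05<=p<0.10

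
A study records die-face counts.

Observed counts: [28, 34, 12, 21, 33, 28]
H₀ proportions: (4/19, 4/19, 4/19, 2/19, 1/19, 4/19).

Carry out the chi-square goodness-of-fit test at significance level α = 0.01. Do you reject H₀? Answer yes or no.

n = 156; E_i = n·p_i = [32.84, 32.84, 32.84, 16.42, 8.21, 32.84]
χ² = (28−32.84)²/32.84 + (34−32.84)²/32.84 + (12−32.84)²/32.84 + (21−16.42)²/16.42 + (33−8.21)²/8.21 + (28−32.84)²/32.84 = 90.8173
df = 5
p-value (upper-tail) = 0.00000
At α=0.01: p < α → reject H₀

reject H₀: yes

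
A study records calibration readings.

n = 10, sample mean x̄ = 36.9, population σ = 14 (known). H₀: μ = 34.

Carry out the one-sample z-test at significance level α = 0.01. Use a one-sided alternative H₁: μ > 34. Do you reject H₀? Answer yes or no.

SE = σ/√n = 14/√10 = 4.4272
z = (x̄−μ₀)/SE = (36.9−34)/4.4272 = 0.6550
p-value (one-sided, H₁ greater) = 0.25622
At α=0.01: p ≥ α → fail to reject H₀

reject H₀: no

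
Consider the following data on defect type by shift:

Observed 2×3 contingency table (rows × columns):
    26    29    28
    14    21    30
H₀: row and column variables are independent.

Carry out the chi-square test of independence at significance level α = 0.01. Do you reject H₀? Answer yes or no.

Row totals [83, 65], col totals [40, 50, 58], n=148
χ² = (26−22.43)²/22.43 + (29−28.04)²/28.04 + (28−32.53)²/32.53 + (14−17.57)²/17.57 + (21−21.96)²/21.96 + (30−25.47)²/25.47 = 2.8012
df = 2
p-value (upper-tail) = 0.24645
At α=0.01: p ≥ α → fail to reject H₀

reject H₀: no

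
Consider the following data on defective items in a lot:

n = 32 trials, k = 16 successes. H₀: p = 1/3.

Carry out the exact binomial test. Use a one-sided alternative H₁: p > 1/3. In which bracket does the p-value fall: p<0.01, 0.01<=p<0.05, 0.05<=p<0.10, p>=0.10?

Exact binomial: n=32, k=16, p₀=1/3=0.3333
P(X≥16) from Σ C(n,i)·p₀^i·(1−p₀)^(n−i)
p-value (one-sided, H₁ greater) = 0.03765
→ bracket: 0.01<=p<0.05

p-value bracket: 0.01<=p<0.05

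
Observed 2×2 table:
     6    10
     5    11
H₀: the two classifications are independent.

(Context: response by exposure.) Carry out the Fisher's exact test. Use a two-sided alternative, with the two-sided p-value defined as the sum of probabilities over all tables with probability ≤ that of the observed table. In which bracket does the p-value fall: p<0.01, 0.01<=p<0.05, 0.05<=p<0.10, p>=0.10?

p-value bracket: p>=0.10

Margins: r₁=16, r₂=16, c₁=11, c₂=21, n=32
p_obs = C(16,6)·C(16,5)/C(32,11); sum pmf over tables with pmf ≤ p_obs
p-value (two-sided) = 1.00000
→ bracket: p>=0.10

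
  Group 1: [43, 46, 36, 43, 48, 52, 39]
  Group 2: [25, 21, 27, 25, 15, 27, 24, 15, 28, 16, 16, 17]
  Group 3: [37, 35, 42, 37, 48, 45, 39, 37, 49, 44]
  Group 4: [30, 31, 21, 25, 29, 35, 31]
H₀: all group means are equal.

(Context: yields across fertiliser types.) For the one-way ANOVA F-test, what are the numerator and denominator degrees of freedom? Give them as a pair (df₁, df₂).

degrees of freedom = [3, 32]

k = 4 groups, N = 36 total
df = (k−1, N−k) = (4−1, 36−4) = (3, 32)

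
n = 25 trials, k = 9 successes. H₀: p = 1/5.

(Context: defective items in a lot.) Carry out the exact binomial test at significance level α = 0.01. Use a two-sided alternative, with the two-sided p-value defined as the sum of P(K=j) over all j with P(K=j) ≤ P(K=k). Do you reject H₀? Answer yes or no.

reject H₀: no

Exact binomial: n=25, k=9, p₀=1/5=0.2000
P(X=j) = C(n,j)·p₀^j·(1−p₀)^(n−j); p = Σ P(X=j) over j with P(X=j) ≤ P(X=9)
p-value (two-sided) = 0.07416
At α=0.01: p ≥ α → fail to reject H₀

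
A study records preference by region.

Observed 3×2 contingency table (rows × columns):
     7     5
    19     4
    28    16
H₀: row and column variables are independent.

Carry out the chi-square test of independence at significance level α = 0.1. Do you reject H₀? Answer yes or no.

Row totals [12, 23, 44], col totals [54, 25], n=79
χ² = (7−8.20)²/8.20 + (5−3.80)²/3.80 + (19−15.72)²/15.72 + (4−7.28)²/7.28 + (28−30.08)²/30.08 + (16−13.92)²/13.92 = 3.1703
df = 2
p-value (upper-tail) = 0.20492
At α=0.1: p ≥ α → fail to reject H₀

reject H₀: no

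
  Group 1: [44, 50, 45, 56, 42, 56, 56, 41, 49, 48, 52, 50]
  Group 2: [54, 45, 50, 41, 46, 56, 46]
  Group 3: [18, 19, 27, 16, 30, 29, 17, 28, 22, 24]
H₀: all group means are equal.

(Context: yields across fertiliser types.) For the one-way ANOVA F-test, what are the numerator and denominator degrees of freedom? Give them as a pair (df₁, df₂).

degrees of freedom = [2, 26]

k = 3 groups, N = 29 total
df = (k−1, N−k) = (3−1, 29−3) = (2, 26)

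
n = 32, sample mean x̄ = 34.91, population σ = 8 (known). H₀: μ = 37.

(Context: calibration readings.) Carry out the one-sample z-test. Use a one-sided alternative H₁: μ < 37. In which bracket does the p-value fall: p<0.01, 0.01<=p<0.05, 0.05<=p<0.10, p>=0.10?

p-value bracket: 0.05<=p<0.10

SE = σ/√n = 8/√32 = 1.4142
z = (x̄−μ₀)/SE = (34.91−37)/1.4142 = -1.4779
p-value (one-sided, H₁ less) = 0.06972
→ bracket: 0.05<=p<0.10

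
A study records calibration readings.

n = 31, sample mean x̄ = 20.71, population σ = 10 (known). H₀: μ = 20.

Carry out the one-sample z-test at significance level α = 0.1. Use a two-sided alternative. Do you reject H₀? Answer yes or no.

reject H₀: no

SE = σ/√n = 10/√31 = 1.7961
z = (x̄−μ₀)/SE = (20.71−20)/1.7961 = 0.3953
p-value (two-sided) = 0.69261
At α=0.1: p ≥ α → fail to reject H₀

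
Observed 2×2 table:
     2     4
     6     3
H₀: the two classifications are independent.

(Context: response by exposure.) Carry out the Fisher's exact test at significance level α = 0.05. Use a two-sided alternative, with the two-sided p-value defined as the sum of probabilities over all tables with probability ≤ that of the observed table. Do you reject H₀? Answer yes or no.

reject H₀: no

Margins: r₁=6, r₂=9, c₁=8, c₂=7, n=15
p_obs = C(6,2)·C(9,6)/C(15,8); sum pmf over tables with pmf ≤ p_obs
p-value (two-sided) = 0.31469
At α=0.05: p ≥ α → fail to reject H₀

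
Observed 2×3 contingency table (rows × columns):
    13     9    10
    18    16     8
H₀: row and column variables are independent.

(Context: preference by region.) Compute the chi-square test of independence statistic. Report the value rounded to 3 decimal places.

Row totals [32, 42], col totals [31, 25, 18], n=74
χ² = (13−13.41)²/13.41 + (9−10.81)²/10.81 + (10−7.78)²/7.78 + (18−17.59)²/17.59 + (16−14.19)²/14.19 + (8−10.22)²/10.22 = 1.6678
df = 2

test statistic = 1.668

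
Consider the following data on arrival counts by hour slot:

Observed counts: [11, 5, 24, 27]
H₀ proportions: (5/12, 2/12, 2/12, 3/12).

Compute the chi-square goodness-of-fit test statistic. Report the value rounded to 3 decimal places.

test statistic = 34.678

n = 67; E_i = n·p_i = [27.92, 11.17, 11.17, 16.75]
χ² = (11−27.92)²/27.92 + (5−11.17)²/11.17 + (24−11.17)²/11.17 + (27−16.75)²/16.75 = 34.6776
df = 3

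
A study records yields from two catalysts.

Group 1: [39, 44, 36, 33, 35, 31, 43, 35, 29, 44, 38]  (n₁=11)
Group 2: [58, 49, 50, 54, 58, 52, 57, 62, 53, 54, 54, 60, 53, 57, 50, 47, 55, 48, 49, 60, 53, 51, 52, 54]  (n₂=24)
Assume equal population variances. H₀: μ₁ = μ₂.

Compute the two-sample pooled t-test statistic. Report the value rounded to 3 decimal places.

x̄₁=37.000, s₁=5.138, n₁=11
x̄₂=53.750, s₂=4.024, n₂=24
s_p² = [10·5.138² + 23·4.024²]/33 = 19.2879
SE = √(s_p²·(1/11+1/24)) = 1.5991
t = (37.000−53.750)/1.5991 = -10.4747
df = 33

test statistic = -10.475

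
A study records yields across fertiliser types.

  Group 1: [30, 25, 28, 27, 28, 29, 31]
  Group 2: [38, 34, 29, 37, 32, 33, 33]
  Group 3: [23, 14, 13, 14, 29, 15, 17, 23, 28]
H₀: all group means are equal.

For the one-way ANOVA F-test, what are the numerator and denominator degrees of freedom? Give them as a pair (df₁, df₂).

degrees of freedom = [2, 20]

k = 3 groups, N = 23 total
df = (k−1, N−k) = (3−1, 23−3) = (2, 20)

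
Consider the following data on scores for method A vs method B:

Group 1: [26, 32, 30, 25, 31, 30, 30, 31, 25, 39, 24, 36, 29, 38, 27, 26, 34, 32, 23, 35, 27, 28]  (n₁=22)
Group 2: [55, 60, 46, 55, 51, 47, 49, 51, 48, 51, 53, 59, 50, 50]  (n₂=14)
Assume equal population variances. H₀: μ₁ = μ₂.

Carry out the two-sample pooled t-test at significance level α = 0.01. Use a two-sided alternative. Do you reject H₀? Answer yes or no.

x̄₁=29.909, s₁=4.482, n₁=22
x̄₂=51.786, s₂=4.191, n₂=14
s_p² = [21·4.482² + 13·4.191²]/34 = 19.1228
SE = √(s_p²·(1/22+1/14)) = 1.4950
t = (29.909−51.786)/1.4950 = -14.6328
df = 34
p-value (two-sided) = 0.00000
At α=0.01: p < α → reject H₀

reject H₀: yes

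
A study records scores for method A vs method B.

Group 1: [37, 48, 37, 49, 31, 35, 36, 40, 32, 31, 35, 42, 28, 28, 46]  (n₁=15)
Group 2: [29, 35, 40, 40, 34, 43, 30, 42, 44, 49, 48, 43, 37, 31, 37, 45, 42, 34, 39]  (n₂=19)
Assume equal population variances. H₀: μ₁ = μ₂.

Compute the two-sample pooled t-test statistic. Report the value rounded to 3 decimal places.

x̄₁=37.000, s₁=6.803, n₁=15
x̄₂=39.053, s₂=5.835, n₂=19
s_p² = [14·6.803² + 18·5.835²]/32 = 39.4046
SE = √(s_p²·(1/15+1/19)) = 2.1682
t = (37.000−39.053)/2.1682 = -0.9467
df = 32

test statistic = -0.947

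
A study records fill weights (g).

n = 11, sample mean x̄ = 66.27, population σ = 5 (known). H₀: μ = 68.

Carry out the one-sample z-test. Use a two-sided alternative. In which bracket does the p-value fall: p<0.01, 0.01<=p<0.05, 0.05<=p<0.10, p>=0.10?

p-value bracket: p>=0.10

SE = σ/√n = 5/√11 = 1.5076
z = (x̄−μ₀)/SE = (66.27−68)/1.5076 = -1.1476
p-value (two-sided) = 0.25115
→ bracket: p>=0.10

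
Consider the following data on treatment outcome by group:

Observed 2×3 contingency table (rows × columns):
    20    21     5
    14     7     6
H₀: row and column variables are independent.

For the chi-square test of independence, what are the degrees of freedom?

df = (r−1)(c−1) = (2−1)·(3−1) = 2

degrees of freedom = 2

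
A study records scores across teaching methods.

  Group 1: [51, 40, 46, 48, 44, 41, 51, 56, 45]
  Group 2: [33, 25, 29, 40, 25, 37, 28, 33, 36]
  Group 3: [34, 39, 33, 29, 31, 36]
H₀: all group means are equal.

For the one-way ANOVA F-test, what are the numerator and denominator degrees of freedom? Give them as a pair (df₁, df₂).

k = 3 groups, N = 24 total
df = (k−1, N−k) = (3−1, 24−3) = (2, 21)

degrees of freedom = [2, 21]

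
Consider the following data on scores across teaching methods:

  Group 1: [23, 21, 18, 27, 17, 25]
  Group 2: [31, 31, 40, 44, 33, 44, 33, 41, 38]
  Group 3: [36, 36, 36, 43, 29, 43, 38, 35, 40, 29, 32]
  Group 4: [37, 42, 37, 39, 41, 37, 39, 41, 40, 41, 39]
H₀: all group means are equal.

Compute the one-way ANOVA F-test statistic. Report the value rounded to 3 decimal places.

test statistic = 25.232

Group means [21.83, 37.22, 36.09, 39.36], grand mean 35.027
SSB = Σnᵢ(x̄ᵢ−x̄)² = 1307.130; SSW = ΣΣ(x−x̄ᵢ)² = 569.843
MSB = 1307.130/3 = 435.7098; MSW = 569.843/33 = 17.2680
F = MSB/MSW = 25.2322
df = (3, 33)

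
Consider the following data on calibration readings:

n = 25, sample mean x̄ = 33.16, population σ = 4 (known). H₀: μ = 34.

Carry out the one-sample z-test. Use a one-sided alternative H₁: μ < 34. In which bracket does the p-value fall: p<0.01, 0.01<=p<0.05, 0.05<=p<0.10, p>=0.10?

SE = σ/√n = 4/√25 = 0.8000
z = (x̄−μ₀)/SE = (33.16−34)/0.8000 = -1.0500
p-value (one-sided, H₁ less) = 0.14686
→ bracket: p>=0.10

p-value bracket: p>=0.10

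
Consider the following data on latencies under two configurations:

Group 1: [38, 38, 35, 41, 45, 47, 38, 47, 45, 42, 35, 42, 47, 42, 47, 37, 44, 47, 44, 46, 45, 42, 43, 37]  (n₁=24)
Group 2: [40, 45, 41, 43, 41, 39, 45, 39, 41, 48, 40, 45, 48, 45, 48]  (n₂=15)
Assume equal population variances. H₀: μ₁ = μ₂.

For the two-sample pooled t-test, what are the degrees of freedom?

df = n₁ + n₂ − 2 = 24 + 15 − 2 = 37

degrees of freedom = 37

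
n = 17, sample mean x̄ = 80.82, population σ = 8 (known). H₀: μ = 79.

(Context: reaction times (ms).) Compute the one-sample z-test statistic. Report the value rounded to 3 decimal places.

test statistic = 0.938

SE = σ/√n = 8/√17 = 1.9403
z = (x̄−μ₀)/SE = (80.82−79)/1.9403 = 0.9380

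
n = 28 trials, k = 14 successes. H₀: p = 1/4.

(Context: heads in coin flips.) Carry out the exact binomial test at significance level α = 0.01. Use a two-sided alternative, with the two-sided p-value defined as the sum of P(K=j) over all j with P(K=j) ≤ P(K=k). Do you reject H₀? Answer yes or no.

Exact binomial: n=28, k=14, p₀=1/4=0.2500
P(X=j) = C(n,j)·p₀^j·(1−p₀)^(n−j); p = Σ P(X=j) over j with P(X=j) ≤ P(X=14)
p-value (two-sided) = 0.00410
At α=0.01: p < α → reject H₀

reject H₀: yes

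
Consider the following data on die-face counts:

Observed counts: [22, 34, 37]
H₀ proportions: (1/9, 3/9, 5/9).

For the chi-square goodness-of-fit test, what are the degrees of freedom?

df = k − 1 = 3 − 1 = 2

degrees of freedom = 2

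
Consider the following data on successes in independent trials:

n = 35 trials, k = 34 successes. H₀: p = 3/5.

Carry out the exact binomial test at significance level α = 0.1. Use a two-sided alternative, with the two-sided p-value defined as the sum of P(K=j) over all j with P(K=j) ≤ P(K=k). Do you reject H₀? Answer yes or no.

reject H₀: yes

Exact binomial: n=35, k=34, p₀=3/5=0.6000
P(X=j) = C(n,j)·p₀^j·(1−p₀)^(n−j); p = Σ P(X=j) over j with P(X=j) ≤ P(X=34)
p-value (two-sided) = 0.00000
At α=0.1: p < α → reject H₀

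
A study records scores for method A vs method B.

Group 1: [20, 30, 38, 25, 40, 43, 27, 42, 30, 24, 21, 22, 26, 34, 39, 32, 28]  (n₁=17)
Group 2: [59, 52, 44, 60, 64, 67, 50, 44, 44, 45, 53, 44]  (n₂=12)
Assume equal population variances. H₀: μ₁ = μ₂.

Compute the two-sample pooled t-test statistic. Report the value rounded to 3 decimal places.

test statistic = -7.198

x̄₁=30.647, s₁=7.524, n₁=17
x̄₂=52.167, s₂=8.483, n₂=12
s_p² = [16·7.524² + 11·8.483²]/27 = 62.8722
SE = √(s_p²·(1/17+1/12)) = 2.9896
t = (30.647−52.167)/2.9896 = -7.1982
df = 27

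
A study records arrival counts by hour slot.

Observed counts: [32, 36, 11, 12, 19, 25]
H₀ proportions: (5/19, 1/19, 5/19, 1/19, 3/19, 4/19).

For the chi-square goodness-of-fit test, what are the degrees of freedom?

degrees of freedom = 5

df = k − 1 = 6 − 1 = 5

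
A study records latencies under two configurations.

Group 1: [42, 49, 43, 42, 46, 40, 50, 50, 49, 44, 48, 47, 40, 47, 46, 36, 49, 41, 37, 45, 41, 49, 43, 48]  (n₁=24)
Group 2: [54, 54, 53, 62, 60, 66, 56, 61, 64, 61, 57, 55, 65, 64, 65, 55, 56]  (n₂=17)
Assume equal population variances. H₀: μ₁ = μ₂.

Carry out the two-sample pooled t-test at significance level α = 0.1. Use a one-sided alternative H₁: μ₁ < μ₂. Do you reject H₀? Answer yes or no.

x̄₁=44.667, s₁=4.135, n₁=24
x̄₂=59.294, s₂=4.524, n₂=17
s_p² = [23·4.135² + 16·4.524²]/39 = 18.4837
SE = √(s_p²·(1/24+1/17)) = 1.3629
t = (44.667−59.294)/1.3629 = -10.7328
df = 39
p-value (one-sided, H₁ less) = 0.00000
At α=0.1: p < α → reject H₀

reject H₀: yes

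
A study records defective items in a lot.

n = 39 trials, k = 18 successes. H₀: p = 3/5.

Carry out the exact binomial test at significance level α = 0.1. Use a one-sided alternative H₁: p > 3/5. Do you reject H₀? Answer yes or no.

Exact binomial: n=39, k=18, p₀=3/5=0.6000
P(X≥18) from Σ C(n,i)·p₀^i·(1−p₀)^(n−i)
p-value (one-sided, H₁ greater) = 0.97197
At α=0.1: p ≥ α → fail to reject H₀

reject H₀: no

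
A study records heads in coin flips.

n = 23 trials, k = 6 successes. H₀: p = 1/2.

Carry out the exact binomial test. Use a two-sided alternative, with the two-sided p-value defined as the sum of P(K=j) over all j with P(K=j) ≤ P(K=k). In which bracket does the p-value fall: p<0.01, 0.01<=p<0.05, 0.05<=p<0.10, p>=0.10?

p-value bracket: 0.01<=p<0.05

Exact binomial: n=23, k=6, p₀=1/2=0.5000
P(X=j) = C(n,j)·p₀^j·(1−p₀)^(n−j); p = Σ P(X=j) over j with P(X=j) ≤ P(X=6)
p-value (two-sided) = 0.03469
→ bracket: 0.01<=p<0.05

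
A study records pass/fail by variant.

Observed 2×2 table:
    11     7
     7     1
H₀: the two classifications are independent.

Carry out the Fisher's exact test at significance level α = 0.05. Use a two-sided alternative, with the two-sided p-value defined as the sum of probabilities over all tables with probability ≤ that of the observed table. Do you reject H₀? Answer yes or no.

Margins: r₁=18, r₂=8, c₁=18, c₂=8, n=26
p_obs = C(18,11)·C(8,7)/C(26,18); sum pmf over tables with pmf ≤ p_obs
p-value (two-sided) = 0.36016
At α=0.05: p ≥ α → fail to reject H₀

reject H₀: no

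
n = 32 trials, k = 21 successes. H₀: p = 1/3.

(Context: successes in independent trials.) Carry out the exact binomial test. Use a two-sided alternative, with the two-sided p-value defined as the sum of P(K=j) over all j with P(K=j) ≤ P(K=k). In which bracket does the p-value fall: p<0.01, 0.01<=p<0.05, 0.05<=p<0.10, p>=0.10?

p-value bracket: p<0.01

Exact binomial: n=32, k=21, p₀=1/3=0.3333
P(X=j) = C(n,j)·p₀^j·(1−p₀)^(n−j); p = Σ P(X=j) over j with P(X=j) ≤ P(X=21)
p-value (two-sided) = 0.00023
→ bracket: p<0.01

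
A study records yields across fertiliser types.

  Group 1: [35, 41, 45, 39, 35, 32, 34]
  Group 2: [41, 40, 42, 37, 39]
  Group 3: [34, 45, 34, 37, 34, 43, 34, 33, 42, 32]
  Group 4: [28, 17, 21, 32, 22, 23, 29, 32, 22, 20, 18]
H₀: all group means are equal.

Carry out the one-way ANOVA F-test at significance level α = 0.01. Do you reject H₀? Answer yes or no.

reject H₀: yes

Group means [37.29, 39.80, 36.80, 24.00], grand mean 33.091
SSB = Σnᵢ(x̄ᵢ−x̄)² = 1394.899; SSW = ΣΣ(x−x̄ᵢ)² = 629.829
MSB = 1394.899/3 = 464.9662; MSW = 629.829/29 = 21.7182
F = MSB/MSW = 21.4090
df = (3, 29)
p-value (upper-tail) = 0.00000
At α=0.01: p < α → reject H₀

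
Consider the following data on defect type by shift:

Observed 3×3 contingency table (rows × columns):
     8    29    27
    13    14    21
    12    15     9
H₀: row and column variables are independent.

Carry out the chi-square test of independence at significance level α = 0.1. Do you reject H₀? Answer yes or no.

Row totals [64, 48, 36], col totals [33, 58, 57], n=148
χ² = (8−14.27)²/14.27 + (29−25.08)²/25.08 + (27−24.65)²/24.65 + (13−10.70)²/10.70 + (14−18.81)²/18.81 + (21−18.49)²/18.49 + (12−8.03)²/8.03 + (15−14.11)²/14.11 + (9−13.86)²/13.86 = 9.3867
df = 4
p-value (upper-tail) = 0.05213
At α=0.1: p < α → reject H₀

reject H₀: yes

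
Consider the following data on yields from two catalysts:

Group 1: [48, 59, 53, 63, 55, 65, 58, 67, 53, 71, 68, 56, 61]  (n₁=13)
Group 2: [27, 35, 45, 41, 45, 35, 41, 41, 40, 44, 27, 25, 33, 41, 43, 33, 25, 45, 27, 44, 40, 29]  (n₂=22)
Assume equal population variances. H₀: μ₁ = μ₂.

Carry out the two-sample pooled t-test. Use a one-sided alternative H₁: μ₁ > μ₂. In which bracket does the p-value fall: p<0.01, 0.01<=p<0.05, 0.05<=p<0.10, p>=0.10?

p-value bracket: p<0.01

x̄₁=59.769, s₁=6.809, n₁=13
x̄₂=36.636, s₂=7.228, n₂=22
s_p² = [12·6.809² + 21·7.228²]/33 = 50.1030
SE = √(s_p²·(1/13+1/22)) = 2.4762
t = (59.769−36.636)/2.4762 = 9.3421
df = 33
p-value (one-sided, H₁ greater) = 0.00000
→ bracket: p<0.01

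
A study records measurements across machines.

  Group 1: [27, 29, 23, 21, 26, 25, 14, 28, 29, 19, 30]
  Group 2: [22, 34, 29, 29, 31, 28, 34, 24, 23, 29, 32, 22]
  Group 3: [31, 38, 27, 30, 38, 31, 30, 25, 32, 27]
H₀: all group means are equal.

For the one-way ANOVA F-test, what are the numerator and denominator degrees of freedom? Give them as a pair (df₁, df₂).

k = 3 groups, N = 33 total
df = (k−1, N−k) = (3−1, 33−3) = (2, 30)

degrees of freedom = [2, 30]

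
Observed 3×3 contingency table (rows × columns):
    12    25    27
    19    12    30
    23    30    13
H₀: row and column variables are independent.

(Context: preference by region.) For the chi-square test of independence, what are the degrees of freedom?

df = (r−1)(c−1) = (3−1)·(3−1) = 4

degrees of freedom = 4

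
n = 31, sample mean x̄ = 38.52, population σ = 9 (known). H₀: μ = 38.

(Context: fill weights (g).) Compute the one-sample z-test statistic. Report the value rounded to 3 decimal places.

test statistic = 0.322

SE = σ/√n = 9/√31 = 1.6164
z = (x̄−μ₀)/SE = (38.52−38)/1.6164 = 0.3217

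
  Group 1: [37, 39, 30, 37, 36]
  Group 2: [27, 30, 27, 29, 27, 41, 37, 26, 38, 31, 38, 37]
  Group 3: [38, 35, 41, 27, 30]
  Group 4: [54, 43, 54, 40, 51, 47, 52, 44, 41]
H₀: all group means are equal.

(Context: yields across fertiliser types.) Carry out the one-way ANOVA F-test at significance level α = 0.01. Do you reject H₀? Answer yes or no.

reject H₀: yes

Group means [35.80, 32.33, 34.20, 47.33], grand mean 37.548
SSB = Σnᵢ(x̄ᵢ−x̄)² = 1259.411; SSW = ΣΣ(x−x̄ᵢ)² = 752.267
MSB = 1259.411/3 = 419.8036; MSW = 752.267/27 = 27.8617
F = MSB/MSW = 15.0674
df = (3, 27)
p-value (upper-tail) = 0.00001
At α=0.01: p < α → reject H₀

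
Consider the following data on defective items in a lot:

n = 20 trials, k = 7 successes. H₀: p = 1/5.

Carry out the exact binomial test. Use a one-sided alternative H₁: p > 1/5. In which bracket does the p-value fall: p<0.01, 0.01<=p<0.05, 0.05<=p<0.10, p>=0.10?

Exact binomial: n=20, k=7, p₀=1/5=0.2000
P(X≥7) from Σ C(n,i)·p₀^i·(1−p₀)^(n−i)
p-value (one-sided, H₁ greater) = 0.08669
→ bracket: 0.05<=p<0.10

p-value bracket: 0.05<=p<0.10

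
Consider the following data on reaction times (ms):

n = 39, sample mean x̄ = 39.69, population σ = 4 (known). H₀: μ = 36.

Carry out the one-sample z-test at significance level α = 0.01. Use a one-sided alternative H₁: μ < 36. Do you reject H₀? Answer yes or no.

reject H₀: no

SE = σ/√n = 4/√39 = 0.6405
z = (x̄−μ₀)/SE = (39.69−36)/0.6405 = 5.7610
p-value (one-sided, H₁ less) = 1.00000
At α=0.01: p ≥ α → fail to reject H₀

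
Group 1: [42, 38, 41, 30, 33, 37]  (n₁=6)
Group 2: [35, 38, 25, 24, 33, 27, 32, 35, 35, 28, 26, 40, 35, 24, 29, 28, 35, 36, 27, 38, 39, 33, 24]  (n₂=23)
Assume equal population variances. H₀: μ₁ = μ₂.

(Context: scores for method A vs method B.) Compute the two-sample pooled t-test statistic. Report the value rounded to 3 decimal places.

test statistic = 2.228

x̄₁=36.833, s₁=4.622, n₁=6
x̄₂=31.565, s₂=5.273, n₂=23
s_p² = [5·4.622² + 22·5.273²]/27 = 26.6106
SE = √(s_p²·(1/6+1/23)) = 2.3648
t = (36.833−31.565)/2.3648 = 2.2278
df = 27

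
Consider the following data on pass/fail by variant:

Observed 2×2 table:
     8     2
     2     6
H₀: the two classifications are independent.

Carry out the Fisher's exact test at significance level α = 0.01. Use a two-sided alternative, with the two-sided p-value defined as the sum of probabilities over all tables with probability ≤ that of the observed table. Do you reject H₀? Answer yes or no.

Margins: r₁=10, r₂=8, c₁=10, c₂=8, n=18
p_obs = C(10,8)·C(8,2)/C(18,10); sum pmf over tables with pmf ≤ p_obs
p-value (two-sided) = 0.05361
At α=0.01: p ≥ α → fail to reject H₀

reject H₀: no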